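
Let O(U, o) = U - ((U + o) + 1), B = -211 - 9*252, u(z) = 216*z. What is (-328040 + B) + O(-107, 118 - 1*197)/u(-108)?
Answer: -1285057885/3888 ≈ -3.3052e+5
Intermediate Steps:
B = -2479 (B = -211 - 2268 = -2479)
O(U, o) = -1 - o (O(U, o) = U - (1 + U + o) = U + (-1 - U - o) = -1 - o)
(-328040 + B) + O(-107, 118 - 1*197)/u(-108) = (-328040 - 2479) + (-1 - (118 - 1*197))/((216*(-108))) = -330519 + (-1 - (118 - 197))/(-23328) = -330519 + (-1 - 1*(-79))*(-1/23328) = -330519 + (-1 + 79)*(-1/23328) = -330519 + 78*(-1/23328) = -330519 - 13/3888 = -1285057885/3888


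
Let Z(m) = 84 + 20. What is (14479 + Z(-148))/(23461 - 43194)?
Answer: -14583/19733 ≈ -0.73902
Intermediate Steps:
Z(m) = 104
(14479 + Z(-148))/(23461 - 43194) = (14479 + 104)/(23461 - 43194) = 14583/(-19733) = 14583*(-1/19733) = -14583/19733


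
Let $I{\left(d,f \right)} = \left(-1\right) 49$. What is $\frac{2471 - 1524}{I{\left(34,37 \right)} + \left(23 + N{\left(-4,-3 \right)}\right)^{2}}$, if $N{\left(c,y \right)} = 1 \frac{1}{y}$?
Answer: $\frac{8523}{4183} \approx 2.0375$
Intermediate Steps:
$N{\left(c,y \right)} = \frac{1}{y}$
$I{\left(d,f \right)} = -49$
$\frac{2471 - 1524}{I{\left(34,37 \right)} + \left(23 + N{\left(-4,-3 \right)}\right)^{2}} = \frac{2471 - 1524}{-49 + \left(23 + \frac{1}{-3}\right)^{2}} = \frac{947}{-49 + \left(23 - \frac{1}{3}\right)^{2}} = \frac{947}{-49 + \left(\frac{68}{3}\right)^{2}} = \frac{947}{-49 + \frac{4624}{9}} = \frac{947}{\frac{4183}{9}} = 947 \cdot \frac{9}{4183} = \frac{8523}{4183}$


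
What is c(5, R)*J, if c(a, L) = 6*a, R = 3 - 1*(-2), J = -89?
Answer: -2670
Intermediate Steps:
R = 5 (R = 3 + 2 = 5)
c(5, R)*J = (6*5)*(-89) = 30*(-89) = -2670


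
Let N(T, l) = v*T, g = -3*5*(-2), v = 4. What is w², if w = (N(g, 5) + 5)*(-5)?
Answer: 390625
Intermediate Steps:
g = 30 (g = -15*(-2) = 30)
N(T, l) = 4*T
w = -625 (w = (4*30 + 5)*(-5) = (120 + 5)*(-5) = 125*(-5) = -625)
w² = (-625)² = 390625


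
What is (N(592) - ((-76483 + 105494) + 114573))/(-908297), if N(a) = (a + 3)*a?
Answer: -208656/908297 ≈ -0.22972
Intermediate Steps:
N(a) = a*(3 + a) (N(a) = (3 + a)*a = a*(3 + a))
(N(592) - ((-76483 + 105494) + 114573))/(-908297) = (592*(3 + 592) - ((-76483 + 105494) + 114573))/(-908297) = (592*595 - (29011 + 114573))*(-1/908297) = (352240 - 1*143584)*(-1/908297) = (352240 - 143584)*(-1/908297) = 208656*(-1/908297) = -208656/908297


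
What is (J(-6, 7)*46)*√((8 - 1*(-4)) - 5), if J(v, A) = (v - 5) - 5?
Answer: -736*√7 ≈ -1947.3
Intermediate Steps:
J(v, A) = -10 + v (J(v, A) = (-5 + v) - 5 = -10 + v)
(J(-6, 7)*46)*√((8 - 1*(-4)) - 5) = ((-10 - 6)*46)*√((8 - 1*(-4)) - 5) = (-16*46)*√((8 + 4) - 5) = -736*√(12 - 5) = -736*√7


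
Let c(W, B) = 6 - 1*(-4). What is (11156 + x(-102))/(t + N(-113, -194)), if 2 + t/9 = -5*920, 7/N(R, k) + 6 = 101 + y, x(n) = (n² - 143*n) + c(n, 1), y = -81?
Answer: -72312/82835 ≈ -0.87296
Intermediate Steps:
c(W, B) = 10 (c(W, B) = 6 + 4 = 10)
x(n) = 10 + n² - 143*n (x(n) = (n² - 143*n) + 10 = 10 + n² - 143*n)
N(R, k) = ½ (N(R, k) = 7/(-6 + (101 - 81)) = 7/(-6 + 20) = 7/14 = 7*(1/14) = ½)
t = -41418 (t = -18 + 9*(-5*920) = -18 + 9*(-4600) = -18 - 41400 = -41418)
(11156 + x(-102))/(t + N(-113, -194)) = (11156 + (10 + (-102)² - 143*(-102)))/(-41418 + ½) = (11156 + (10 + 10404 + 14586))/(-82835/2) = (11156 + 25000)*(-2/82835) = 36156*(-2/82835) = -72312/82835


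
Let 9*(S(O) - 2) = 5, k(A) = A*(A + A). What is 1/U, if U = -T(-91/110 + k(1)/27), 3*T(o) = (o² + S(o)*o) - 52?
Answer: 26462700/470661461 ≈ 0.056224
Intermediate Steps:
k(A) = 2*A² (k(A) = A*(2*A) = 2*A²)
S(O) = 23/9 (S(O) = 2 + (⅑)*5 = 2 + 5/9 = 23/9)
T(o) = -52/3 + o²/3 + 23*o/27 (T(o) = ((o² + 23*o/9) - 52)/3 = (-52 + o² + 23*o/9)/3 = -52/3 + o²/3 + 23*o/27)
U = 470661461/26462700 (U = -(-52/3 + (-91/110 + (2*1²)/27)²/3 + 23*(-91/110 + (2*1²)/27)/27) = -(-52/3 + (-91*1/110 + (2*1)*(1/27))²/3 + 23*(-91*1/110 + (2*1)*(1/27))/27) = -(-52/3 + (-91/110 + 2*(1/27))²/3 + 23*(-91/110 + 2*(1/27))/27) = -(-52/3 + (-91/110 + 2/27)²/3 + 23*(-91/110 + 2/27)/27) = -(-52/3 + (-2237/2970)²/3 + (23/27)*(-2237/2970)) = -(-52/3 + (⅓)*(5004169/8820900) - 51451/80190) = -(-52/3 + 5004169/26462700 - 51451/80190) = -1*(-470661461/26462700) = 470661461/26462700 ≈ 17.786)
1/U = 1/(470661461/26462700) = 26462700/470661461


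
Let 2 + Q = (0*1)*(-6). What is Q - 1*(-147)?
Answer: 145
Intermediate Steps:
Q = -2 (Q = -2 + (0*1)*(-6) = -2 + 0*(-6) = -2 + 0 = -2)
Q - 1*(-147) = -2 - 1*(-147) = -2 + 147 = 145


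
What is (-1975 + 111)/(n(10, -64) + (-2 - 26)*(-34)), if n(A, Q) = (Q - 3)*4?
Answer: -466/171 ≈ -2.7251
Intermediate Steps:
n(A, Q) = -12 + 4*Q (n(A, Q) = (-3 + Q)*4 = -12 + 4*Q)
(-1975 + 111)/(n(10, -64) + (-2 - 26)*(-34)) = (-1975 + 111)/((-12 + 4*(-64)) + (-2 - 26)*(-34)) = -1864/((-12 - 256) - 28*(-34)) = -1864/(-268 + 952) = -1864/684 = -1864*1/684 = -466/171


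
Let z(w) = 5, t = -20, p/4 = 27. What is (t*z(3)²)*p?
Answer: -54000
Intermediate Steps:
p = 108 (p = 4*27 = 108)
(t*z(3)²)*p = -20*5²*108 = -20*25*108 = -500*108 = -54000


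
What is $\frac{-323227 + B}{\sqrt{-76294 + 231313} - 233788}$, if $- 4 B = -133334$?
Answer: $\frac{67773621578}{54656673925} + \frac{579787 \sqrt{155019}}{109313347850} \approx 1.2421$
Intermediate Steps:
$B = \frac{66667}{2}$ ($B = \left(- \frac{1}{4}\right) \left(-133334\right) = \frac{66667}{2} \approx 33334.0$)
$\frac{-323227 + B}{\sqrt{-76294 + 231313} - 233788} = \frac{-323227 + \frac{66667}{2}}{\sqrt{-76294 + 231313} - 233788} = - \frac{579787}{2 \left(\sqrt{155019} - 233788\right)} = - \frac{579787}{2 \left(-233788 + \sqrt{155019}\right)}$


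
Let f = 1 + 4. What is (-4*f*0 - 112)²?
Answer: 12544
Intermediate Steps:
f = 5
(-4*f*0 - 112)² = (-4*5*0 - 112)² = (-0 - 112)² = (-4*0 - 112)² = (0 - 112)² = (-112)² = 12544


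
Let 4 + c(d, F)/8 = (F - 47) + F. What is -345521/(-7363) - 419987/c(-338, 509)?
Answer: -419413825/56960168 ≈ -7.3633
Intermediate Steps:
c(d, F) = -408 + 16*F (c(d, F) = -32 + 8*((F - 47) + F) = -32 + 8*((-47 + F) + F) = -32 + 8*(-47 + 2*F) = -32 + (-376 + 16*F) = -408 + 16*F)
-345521/(-7363) - 419987/c(-338, 509) = -345521/(-7363) - 419987/(-408 + 16*509) = -345521*(-1/7363) - 419987/(-408 + 8144) = 345521/7363 - 419987/7736 = -419413825/56960168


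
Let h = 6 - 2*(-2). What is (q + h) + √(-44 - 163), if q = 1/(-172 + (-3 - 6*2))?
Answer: 1869/187 + 3*I*√23 ≈ 9.9947 + 14.387*I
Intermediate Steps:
h = 10 (h = 6 + 4 = 10)
q = -1/187 (q = 1/(-172 + (-3 - 12)) = 1/(-172 - 15) = 1/(-187) = -1/187 ≈ -0.0053476)
(q + h) + √(-44 - 163) = (-1/187 + 10) + √(-44 - 163) = 1869/187 + √(-207) = 1869/187 + 3*I*√23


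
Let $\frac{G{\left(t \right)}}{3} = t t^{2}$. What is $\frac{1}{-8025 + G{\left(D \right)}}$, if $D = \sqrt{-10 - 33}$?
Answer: $\frac{i}{3 \left(- 2675 i + 43 \sqrt{43}\right)} \approx -0.00012324 + 1.2991 \cdot 10^{-5} i$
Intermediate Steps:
$D = i \sqrt{43}$ ($D = \sqrt{-43} = i \sqrt{43} \approx 6.5574 i$)
$G{\left(t \right)} = 3 t^{3}$ ($G{\left(t \right)} = 3 t t^{2} = 3 t^{3}$)
$\frac{1}{-8025 + G{\left(D \right)}} = \frac{1}{-8025 + 3 \left(i \sqrt{43}\right)^{3}} = \frac{1}{-8025 + 3 \left(- 43 i \sqrt{43}\right)} = \frac{1}{-8025 - 129 i \sqrt{43}}$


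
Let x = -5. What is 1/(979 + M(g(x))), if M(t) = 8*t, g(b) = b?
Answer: 1/939 ≈ 0.0010650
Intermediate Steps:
1/(979 + M(g(x))) = 1/(979 + 8*(-5)) = 1/(979 - 40) = 1/939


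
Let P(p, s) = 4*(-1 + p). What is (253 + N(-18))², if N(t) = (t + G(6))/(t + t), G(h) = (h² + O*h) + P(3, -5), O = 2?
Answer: 20566225/324 ≈ 63476.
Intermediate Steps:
P(p, s) = -4 + 4*p
G(h) = 8 + h² + 2*h (G(h) = (h² + 2*h) + (-4 + 4*3) = (h² + 2*h) + (-4 + 12) = (h² + 2*h) + 8 = 8 + h² + 2*h)
N(t) = (56 + t)/(2*t) (N(t) = (t + (8 + 6² + 2*6))/(t + t) = (t + (8 + 36 + 12))/((2*t)) = (t + 56)*(1/(2*t)) = (56 + t)*(1/(2*t)) = (56 + t)/(2*t))
(253 + N(-18))² = (253 + (½)*(56 - 18)/(-18))² = (253 + (½)*(-1/18)*38)² = (253 - 19/18)² = (4535/18)² = 20566225/324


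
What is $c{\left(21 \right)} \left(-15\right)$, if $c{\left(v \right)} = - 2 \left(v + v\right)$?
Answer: $1260$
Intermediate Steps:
$c{\left(v \right)} = - 4 v$ ($c{\left(v \right)} = - 2 \cdot 2 v = - 4 v$)
$c{\left(21 \right)} \left(-15\right) = \left(-4\right) 21 \left(-15\right) = \left(-84\right) \left(-15\right) = 1260$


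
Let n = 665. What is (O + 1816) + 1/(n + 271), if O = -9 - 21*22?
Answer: 1258921/936 ≈ 1345.0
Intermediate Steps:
O = -471 (O = -9 - 462 = -471)
(O + 1816) + 1/(n + 271) = (-471 + 1816) + 1/(665 + 271) = 1345 + 1/936 = 1258921/936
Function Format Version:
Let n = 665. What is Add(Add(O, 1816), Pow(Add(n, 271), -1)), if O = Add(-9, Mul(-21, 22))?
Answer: Rational(1258921, 936) ≈ 1345.0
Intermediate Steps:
O = -471 (O = Add(-9, -462) = -471)
Add(Add(O, 1816), Pow(Add(n, 271), -1)) = Add(Add(-471, 1816), Pow(Add(665, 271), -1)) = Add(1345, Pow(936, -1)) = Add(1345, Rational(1, 936)) = Rational(1258921, 936)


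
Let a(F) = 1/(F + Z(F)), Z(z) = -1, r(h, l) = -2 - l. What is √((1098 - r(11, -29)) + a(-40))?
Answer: √1800310/41 ≈ 32.726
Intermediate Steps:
a(F) = 1/(-1 + F) (a(F) = 1/(F - 1) = 1/(-1 + F))
√((1098 - r(11, -29)) + a(-40)) = √((1098 - (-2 - 1*(-29))) + 1/(-1 - 40)) = √((1098 - (-2 + 29)) + 1/(-41)) = √((1098 - 1*27) - 1/41) = √((1098 - 27) - 1/41) = √(1071 - 1/41) = √(43910/41) = √1800310/41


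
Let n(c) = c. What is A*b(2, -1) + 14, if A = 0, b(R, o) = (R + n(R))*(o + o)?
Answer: 14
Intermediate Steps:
b(R, o) = 4*R*o (b(R, o) = (R + R)*(o + o) = (2*R)*(2*o) = 4*R*o)
A*b(2, -1) + 14 = 0*(4*2*(-1)) + 14 = 0*(-8) + 14 = 0 + 14 = 14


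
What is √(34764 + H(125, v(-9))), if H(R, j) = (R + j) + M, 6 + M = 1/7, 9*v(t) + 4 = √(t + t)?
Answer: √(15383270 + 147*I*√2)/21 ≈ 186.77 + 0.001262*I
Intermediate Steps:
v(t) = -4/9 + √2*√t/9 (v(t) = -4/9 + √(t + t)/9 = -4/9 + √(2*t)/9 = -4/9 + (√2*√t)/9 = -4/9 + √2*√t/9)
M = -41/7 (M = -6 + 1/7 = -6 + ⅐ = -41/7 ≈ -5.8571)
H(R, j) = -41/7 + R + j (H(R, j) = (R + j) - 41/7 = -41/7 + R + j)
√(34764 + H(125, v(-9))) = √(34764 + (-41/7 + 125 + (-4/9 + √2*√(-9)/9))) = √(34764 + (-41/7 + 125 + (-4/9 + √2*(3*I)/9))) = √(34764 + (-41/7 + 125 + (-4/9 + I*√2/3))) = √(34764 + (7478/63 + I*√2/3)) = √(2197610/63 + I*√2/3)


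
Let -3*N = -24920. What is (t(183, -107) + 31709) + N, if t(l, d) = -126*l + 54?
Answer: 51035/3 ≈ 17012.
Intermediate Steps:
N = 24920/3 (N = -⅓*(-24920) = 24920/3 ≈ 8306.7)
t(l, d) = 54 - 126*l
(t(183, -107) + 31709) + N = ((54 - 126*183) + 31709) + 24920/3 = ((54 - 23058) + 31709) + 24920/3 = (-23004 + 31709) + 24920/3 = 8705 + 24920/3 = 51035/3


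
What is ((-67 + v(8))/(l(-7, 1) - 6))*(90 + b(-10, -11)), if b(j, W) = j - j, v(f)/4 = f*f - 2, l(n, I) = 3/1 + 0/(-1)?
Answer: -5430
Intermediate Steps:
l(n, I) = 3 (l(n, I) = 3*1 + 0*(-1) = 3 + 0 = 3)
v(f) = -8 + 4*f**2 (v(f) = 4*(f*f - 2) = 4*(f**2 - 2) = 4*(-2 + f**2) = -8 + 4*f**2)
b(j, W) = 0
((-67 + v(8))/(l(-7, 1) - 6))*(90 + b(-10, -11)) = ((-67 + (-8 + 4*8**2))/(3 - 6))*(90 + 0) = ((-67 + (-8 + 4*64))/(-3))*90 = ((-67 + (-8 + 256))*(-1/3))*90 = ((-67 + 248)*(-1/3))*90 = (181*(-1/3))*90 = -181/3*90 = -5430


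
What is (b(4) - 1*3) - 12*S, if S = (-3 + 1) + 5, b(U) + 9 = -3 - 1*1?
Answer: -52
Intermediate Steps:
b(U) = -13 (b(U) = -9 + (-3 - 1*1) = -9 + (-3 - 1) = -9 - 4 = -13)
S = 3 (S = -2 + 5 = 3)
(b(4) - 1*3) - 12*S = (-13 - 1*3) - 12*3 = (-13 - 3) - 36 = -16 - 36 = -52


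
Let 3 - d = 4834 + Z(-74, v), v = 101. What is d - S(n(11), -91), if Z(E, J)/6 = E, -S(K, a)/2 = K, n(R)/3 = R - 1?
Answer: -4327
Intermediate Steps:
n(R) = -3 + 3*R (n(R) = 3*(R - 1) = 3*(-1 + R) = -3 + 3*R)
S(K, a) = -2*K
Z(E, J) = 6*E
d = -4387 (d = 3 - (4834 + 6*(-74)) = 3 - (4834 - 444) = 3 - 1*4390 = 3 - 4390 = -4387)
d - S(n(11), -91) = -4387 - (-2)*(-3 + 3*11) = -4387 - (-2)*(-3 + 33) = -4387 - (-2)*30 = -4387 - 1*(-60) = -4387 + 60 = -4327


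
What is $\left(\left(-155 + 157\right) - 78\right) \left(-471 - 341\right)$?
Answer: $61712$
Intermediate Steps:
$\left(\left(-155 + 157\right) - 78\right) \left(-471 - 341\right) = \left(2 - 78\right) \left(-812\right) = \left(-76\right) \left(-812\right) = 61712$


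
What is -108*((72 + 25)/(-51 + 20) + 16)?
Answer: -43092/31 ≈ -1390.1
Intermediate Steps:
-108*((72 + 25)/(-51 + 20) + 16) = -108*(97/(-31) + 16) = -108*(97*(-1/31) + 16) = -108*(-97/31 + 16) = -108*399/31 = -43092/31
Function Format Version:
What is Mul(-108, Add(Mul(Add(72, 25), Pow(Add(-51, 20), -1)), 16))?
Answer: Rational(-43092, 31) ≈ -1390.1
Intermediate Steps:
Mul(-108, Add(Mul(Add(72, 25), Pow(Add(-51, 20), -1)), 16)) = Mul(-108, Add(Mul(97, Pow(-31, -1)), 16)) = Mul(-108, Add(Mul(97, Rational(-1, 31)), 16)) = Mul(-108, Add(Rational(-97, 31), 16)) = Mul(-108, Rational(399, 31)) = Rational(-43092, 31)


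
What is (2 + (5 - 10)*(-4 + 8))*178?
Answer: -3204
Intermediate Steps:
(2 + (5 - 10)*(-4 + 8))*178 = (2 - 5*4)*178 = (2 - 20)*178 = -18*178 = -3204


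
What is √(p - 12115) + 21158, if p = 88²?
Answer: 21158 + I*√4371 ≈ 21158.0 + 66.114*I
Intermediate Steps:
p = 7744
√(p - 12115) + 21158 = √(7744 - 12115) + 21158 = √(-4371) + 21158 = I*√4371 + 21158 = 21158 + I*√4371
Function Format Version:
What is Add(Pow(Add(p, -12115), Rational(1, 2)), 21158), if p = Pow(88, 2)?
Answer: Add(21158, Mul(I, Pow(4371, Rational(1, 2)))) ≈ Add(21158., Mul(66.114, I))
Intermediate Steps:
p = 7744
Add(Pow(Add(p, -12115), Rational(1, 2)), 21158) = Add(Pow(Add(7744, -12115), Rational(1, 2)), 21158) = Add(Pow(-4371, Rational(1, 2)), 21158) = Add(Mul(I, Pow(4371, Rational(1, 2))), 21158) = Add(21158, Mul(I, Pow(4371, Rational(1, 2))))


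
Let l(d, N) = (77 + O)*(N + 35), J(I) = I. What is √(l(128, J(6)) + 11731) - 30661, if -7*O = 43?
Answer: -30661 + √717171/7 ≈ -30540.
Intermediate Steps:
O = -43/7 (O = -⅐*43 = -43/7 ≈ -6.1429)
l(d, N) = 2480 + 496*N/7 (l(d, N) = (77 - 43/7)*(N + 35) = 496*(35 + N)/7 = 2480 + 496*N/7)
√(l(128, J(6)) + 11731) - 30661 = √((2480 + (496/7)*6) + 11731) - 30661 = √((2480 + 2976/7) + 11731) - 30661 = √(20336/7 + 11731) - 30661 = √(102453/7) - 30661 = √717171/7 - 30661 = -30661 + √717171/7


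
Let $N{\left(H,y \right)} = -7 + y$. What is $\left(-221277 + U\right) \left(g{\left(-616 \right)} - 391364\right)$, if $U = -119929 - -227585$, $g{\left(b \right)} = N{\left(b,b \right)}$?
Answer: $44537954927$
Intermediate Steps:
$g{\left(b \right)} = -7 + b$
$U = 107656$ ($U = -119929 + 227585 = 107656$)
$\left(-221277 + U\right) \left(g{\left(-616 \right)} - 391364\right) = \left(-221277 + 107656\right) \left(\left(-7 - 616\right) - 391364\right) = - 113621 \left(-623 - 391364\right) = \left(-113621\right) \left(-391987\right) = 44537954927$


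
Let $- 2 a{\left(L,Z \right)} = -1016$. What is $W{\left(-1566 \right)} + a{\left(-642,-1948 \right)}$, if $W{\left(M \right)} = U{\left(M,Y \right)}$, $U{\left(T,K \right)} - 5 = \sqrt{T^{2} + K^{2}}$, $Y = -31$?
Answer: $513 + \sqrt{2453317} \approx 2079.3$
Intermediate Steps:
$U{\left(T,K \right)} = 5 + \sqrt{K^{2} + T^{2}}$ ($U{\left(T,K \right)} = 5 + \sqrt{T^{2} + K^{2}} = 5 + \sqrt{K^{2} + T^{2}}$)
$a{\left(L,Z \right)} = 508$ ($a{\left(L,Z \right)} = \left(- \frac{1}{2}\right) \left(-1016\right) = 508$)
$W{\left(M \right)} = 5 + \sqrt{961 + M^{2}}$ ($W{\left(M \right)} = 5 + \sqrt{\left(-31\right)^{2} + M^{2}} = 5 + \sqrt{961 + M^{2}}$)
$W{\left(-1566 \right)} + a{\left(-642,-1948 \right)} = \left(5 + \sqrt{961 + \left(-1566\right)^{2}}\right) + 508 = \left(5 + \sqrt{961 + 2452356}\right) + 508 = \left(5 + \sqrt{2453317}\right) + 508 = 513 + \sqrt{2453317}$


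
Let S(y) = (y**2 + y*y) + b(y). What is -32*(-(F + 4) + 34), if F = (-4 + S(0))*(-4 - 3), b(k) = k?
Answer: -64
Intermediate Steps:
S(y) = y + 2*y**2 (S(y) = (y**2 + y*y) + y = (y**2 + y**2) + y = 2*y**2 + y = y + 2*y**2)
F = 28 (F = (-4 + 0*(1 + 2*0))*(-4 - 3) = (-4 + 0*(1 + 0))*(-7) = (-4 + 0*1)*(-7) = (-4 + 0)*(-7) = -4*(-7) = 28)
-32*(-(F + 4) + 34) = -32*(-(28 + 4) + 34) = -32*(-1*32 + 34) = -32*(-32 + 34) = -32*2 = -64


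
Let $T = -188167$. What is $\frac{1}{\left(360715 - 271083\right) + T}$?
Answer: $- \frac{1}{98535} \approx -1.0149 \cdot 10^{-5}$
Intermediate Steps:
$\frac{1}{\left(360715 - 271083\right) + T} = \frac{1}{\left(360715 - 271083\right) - 188167} = \frac{1}{89632 - 188167} = \frac{1}{-98535} = - \frac{1}{98535}$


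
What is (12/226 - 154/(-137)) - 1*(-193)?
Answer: 3006057/15481 ≈ 194.18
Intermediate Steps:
(12/226 - 154/(-137)) - 1*(-193) = (12*(1/226) - 154*(-1/137)) + 193 = (6/113 + 154/137) + 193 = 18224/15481 + 193 = 3006057/15481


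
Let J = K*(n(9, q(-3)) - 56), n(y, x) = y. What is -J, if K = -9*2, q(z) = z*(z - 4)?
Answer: -846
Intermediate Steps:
q(z) = z*(-4 + z)
K = -18
J = 846 (J = -18*(9 - 56) = -18*(-47) = 846)
-J = -1*846 = -846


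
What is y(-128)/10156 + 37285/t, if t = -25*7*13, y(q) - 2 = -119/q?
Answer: -9693690751/591485440 ≈ -16.389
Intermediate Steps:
y(q) = 2 - 119/q
t = -2275 (t = -175*13 = -2275)
y(-128)/10156 + 37285/t = (2 - 119/(-128))/10156 + 37285/(-2275) = (2 - 119*(-1/128))*(1/10156) + 37285*(-1/2275) = (2 + 119/128)*(1/10156) - 7457/455 = (375/128)*(1/10156) - 7457/455 = 375/1299968 - 7457/455 = -9693690751/591485440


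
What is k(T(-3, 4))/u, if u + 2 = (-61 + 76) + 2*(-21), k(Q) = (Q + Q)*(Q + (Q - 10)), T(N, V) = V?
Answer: 16/29 ≈ 0.55172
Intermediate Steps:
k(Q) = 2*Q*(-10 + 2*Q) (k(Q) = (2*Q)*(Q + (-10 + Q)) = (2*Q)*(-10 + 2*Q) = 2*Q*(-10 + 2*Q))
u = -29 (u = -2 + ((-61 + 76) + 2*(-21)) = -2 + (15 - 42) = -2 - 27 = -29)
k(T(-3, 4))/u = (4*4*(-5 + 4))/(-29) = (4*4*(-1))*(-1/29) = -16*(-1/29) = 16/29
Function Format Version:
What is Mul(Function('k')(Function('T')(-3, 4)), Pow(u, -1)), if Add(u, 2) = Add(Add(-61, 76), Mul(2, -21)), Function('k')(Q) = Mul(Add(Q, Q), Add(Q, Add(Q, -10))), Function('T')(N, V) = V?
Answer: Rational(16, 29) ≈ 0.55172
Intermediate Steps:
Function('k')(Q) = Mul(2, Q, Add(-10, Mul(2, Q))) (Function('k')(Q) = Mul(Mul(2, Q), Add(Q, Add(-10, Q))) = Mul(Mul(2, Q), Add(-10, Mul(2, Q))) = Mul(2, Q, Add(-10, Mul(2, Q))))
u = -29 (u = Add(-2, Add(Add(-61, 76), Mul(2, -21))) = Add(-2, Add(15, -42)) = Add(-2, -27) = -29)
Mul(Function('k')(Function('T')(-3, 4)), Pow(u, -1)) = Mul(Mul(4, 4, Add(-5, 4)), Pow(-29, -1)) = Mul(Mul(4, 4, -1), Rational(-1, 29)) = Mul(-16, Rational(-1, 29)) = Rational(16, 29)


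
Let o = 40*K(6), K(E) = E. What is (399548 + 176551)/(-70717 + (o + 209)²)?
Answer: 192033/43628 ≈ 4.4016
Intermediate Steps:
o = 240 (o = 40*6 = 240)
(399548 + 176551)/(-70717 + (o + 209)²) = (399548 + 176551)/(-70717 + (240 + 209)²) = 576099/(-70717 + 449²) = 576099/(-70717 + 201601) = 576099/130884 = 576099*(1/130884) = 192033/43628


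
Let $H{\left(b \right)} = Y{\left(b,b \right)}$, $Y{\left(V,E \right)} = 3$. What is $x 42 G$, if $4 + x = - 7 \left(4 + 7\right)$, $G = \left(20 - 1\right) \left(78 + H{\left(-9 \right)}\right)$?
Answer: $-5235678$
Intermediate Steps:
$H{\left(b \right)} = 3$
$G = 1539$ ($G = \left(20 - 1\right) \left(78 + 3\right) = 19 \cdot 81 = 1539$)
$x = -81$ ($x = -4 - 7 \left(4 + 7\right) = -4 - 77 = -81$)
$x 42 G = \left(-81\right) 42 \cdot 1539 = \left(-3402\right) 1539 = -5235678$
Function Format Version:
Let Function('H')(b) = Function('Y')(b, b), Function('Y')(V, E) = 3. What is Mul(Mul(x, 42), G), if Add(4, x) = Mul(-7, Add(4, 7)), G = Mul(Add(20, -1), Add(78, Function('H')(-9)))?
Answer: -5235678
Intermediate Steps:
Function('H')(b) = 3
G = 1539 (G = Mul(Add(20, -1), Add(78, 3)) = Mul(19, 81) = 1539)
x = -81 (x = Add(-4, Mul(-7, Add(4, 7))) = Add(-4, Mul(-7, 11)) = Add(-4, -77) = -81)
Mul(Mul(x, 42), G) = Mul(Mul(-81, 42), 1539) = Mul(-3402, 1539) = -5235678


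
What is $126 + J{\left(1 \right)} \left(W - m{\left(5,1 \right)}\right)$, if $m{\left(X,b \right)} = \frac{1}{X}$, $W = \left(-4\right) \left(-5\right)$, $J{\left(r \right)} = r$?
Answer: $\frac{729}{5} \approx 145.8$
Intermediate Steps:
$W = 20$
$126 + J{\left(1 \right)} \left(W - m{\left(5,1 \right)}\right) = 126 + 1 \left(20 - \frac{1}{5}\right) = 126 + 1 \cdot \frac{99}{5} = 126 + \frac{99}{5} = \frac{729}{5}$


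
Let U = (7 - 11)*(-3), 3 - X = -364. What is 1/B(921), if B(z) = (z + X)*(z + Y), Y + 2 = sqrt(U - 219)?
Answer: 919/1088061184 - 3*I*sqrt(23)/1088061184 ≈ 8.4462e-7 - 1.3223e-8*I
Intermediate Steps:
X = 367 (X = 3 - 1*(-364) = 3 + 364 = 367)
U = 12 (U = -4*(-3) = 12)
Y = -2 + 3*I*sqrt(23) (Y = -2 + sqrt(12 - 219) = -2 + sqrt(-207) = -2 + 3*I*sqrt(23) ≈ -2.0 + 14.387*I)
B(z) = (367 + z)*(-2 + z + 3*I*sqrt(23)) (B(z) = (z + 367)*(z + (-2 + 3*I*sqrt(23))) = (367 + z)*(-2 + z + 3*I*sqrt(23)))
1/B(921) = 1/(-734 + 921**2 + 365*921 + 1101*I*sqrt(23) + 3*I*921*sqrt(23)) = 1/(-734 + 848241 + 336165 + 1101*I*sqrt(23) + 2763*I*sqrt(23)) = 1/(1183672 + 3864*I*sqrt(23))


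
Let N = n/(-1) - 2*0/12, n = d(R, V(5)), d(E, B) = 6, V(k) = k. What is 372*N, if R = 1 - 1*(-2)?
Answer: -2232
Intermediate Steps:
R = 3 (R = 1 + 2 = 3)
n = 6
N = -6 (N = 6/(-1) - 2*0/12 = 6*(-1) + 0*(1/12) = -6 + 0 = -6)
372*N = 372*(-6) = -2232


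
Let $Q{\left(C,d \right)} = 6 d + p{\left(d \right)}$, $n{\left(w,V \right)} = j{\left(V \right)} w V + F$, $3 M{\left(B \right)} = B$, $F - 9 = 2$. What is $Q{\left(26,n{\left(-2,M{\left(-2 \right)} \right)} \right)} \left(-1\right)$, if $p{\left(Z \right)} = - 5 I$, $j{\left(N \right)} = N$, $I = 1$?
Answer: $- \frac{167}{3} \approx -55.667$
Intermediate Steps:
$F = 11$ ($F = 9 + 2 = 11$)
$M{\left(B \right)} = \frac{B}{3}$
$p{\left(Z \right)} = -5$ ($p{\left(Z \right)} = \left(-5\right) 1 = -5$)
$n{\left(w,V \right)} = 11 + w V^{2}$ ($n{\left(w,V \right)} = V w V + 11 = w V^{2} + 11 = 11 + w V^{2}$)
$Q{\left(C,d \right)} = -5 + 6 d$ ($Q{\left(C,d \right)} = 6 d - 5 = -5 + 6 d$)
$Q{\left(26,n{\left(-2,M{\left(-2 \right)} \right)} \right)} \left(-1\right) = \left(-5 + 6 \left(11 - 2 \left(\frac{1}{3} \left(-2\right)\right)^{2}\right)\right) \left(-1\right) = \left(-5 + 6 \left(11 - 2 \left(- \frac{2}{3}\right)^{2}\right)\right) \left(-1\right) = \left(-5 + 6 \left(11 - \frac{8}{9}\right)\right) \left(-1\right) = \left(-5 + 6 \cdot \frac{91}{9}\right) \left(-1\right) = \left(-5 + \frac{182}{3}\right) \left(-1\right) = \frac{167}{3} \left(-1\right) = - \frac{167}{3}$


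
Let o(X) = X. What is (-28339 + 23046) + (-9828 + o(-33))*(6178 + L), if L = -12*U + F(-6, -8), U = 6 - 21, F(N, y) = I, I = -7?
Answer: -62632504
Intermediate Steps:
F(N, y) = -7
U = -15
L = 173 (L = -12*(-15) - 7 = 180 - 7 = 173)
(-28339 + 23046) + (-9828 + o(-33))*(6178 + L) = (-28339 + 23046) + (-9828 - 33)*(6178 + 173) = -5293 - 9861*6351 = -5293 - 62627211 = -62632504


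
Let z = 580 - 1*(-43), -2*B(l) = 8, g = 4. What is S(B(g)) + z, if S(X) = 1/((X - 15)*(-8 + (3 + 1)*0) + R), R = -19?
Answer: 82860/133 ≈ 623.01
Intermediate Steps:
B(l) = -4 (B(l) = -½*8 = -4)
S(X) = 1/(101 - 8*X) (S(X) = 1/((X - 15)*(-8 + (3 + 1)*0) - 19) = 1/((-15 + X)*(-8 + 4*0) - 19) = 1/((-15 + X)*(-8 + 0) - 19) = 1/((-15 + X)*(-8) - 19) = 1/((120 - 8*X) - 19) = 1/(101 - 8*X))
z = 623 (z = 580 + 43 = 623)
S(B(g)) + z = -1/(-101 + 8*(-4)) + 623 = -1/(-101 - 32) + 623 = -1/(-133) + 623 = -1*(-1/133) + 623 = 1/133 + 623 = 82860/133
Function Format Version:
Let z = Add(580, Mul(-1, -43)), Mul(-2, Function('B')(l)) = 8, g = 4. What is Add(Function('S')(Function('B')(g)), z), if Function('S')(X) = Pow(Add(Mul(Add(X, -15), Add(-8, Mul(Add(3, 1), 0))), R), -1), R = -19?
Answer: Rational(82860, 133) ≈ 623.01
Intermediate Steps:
Function('B')(l) = -4 (Function('B')(l) = Mul(Rational(-1, 2), 8) = -4)
Function('S')(X) = Pow(Add(101, Mul(-8, X)), -1) (Function('S')(X) = Pow(Add(Mul(Add(X, -15), Add(-8, Mul(Add(3, 1), 0))), -19), -1) = Pow(Add(Mul(Add(-15, X), Add(-8, Mul(4, 0))), -19), -1) = Pow(Add(Mul(Add(-15, X), Add(-8, 0)), -19), -1) = Pow(Add(Mul(Add(-15, X), -8), -19), -1) = Pow(Add(Add(120, Mul(-8, X)), -19), -1) = Pow(Add(101, Mul(-8, X)), -1))
z = 623 (z = Add(580, 43) = 623)
Add(Function('S')(Function('B')(g)), z) = Add(Mul(-1, Pow(Add(-101, Mul(8, -4)), -1)), 623) = Add(Mul(-1, Pow(Add(-101, -32), -1)), 623) = Add(Mul(-1, Pow(-133, -1)), 623) = Add(Mul(-1, Rational(-1, 133)), 623) = Add(Rational(1, 133), 623) = Rational(82860, 133)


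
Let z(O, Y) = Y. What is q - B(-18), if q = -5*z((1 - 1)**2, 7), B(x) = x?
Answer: -17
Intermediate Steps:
q = -35 (q = -5*7 = -35)
q - B(-18) = -35 - 1*(-18) = -35 + 18 = -17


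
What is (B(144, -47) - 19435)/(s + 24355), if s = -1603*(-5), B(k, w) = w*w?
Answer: -2871/5395 ≈ -0.53216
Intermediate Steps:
B(k, w) = w²
s = 8015
(B(144, -47) - 19435)/(s + 24355) = ((-47)² - 19435)/(8015 + 24355) = (2209 - 19435)/32370 = -17226*1/32370 = -2871/5395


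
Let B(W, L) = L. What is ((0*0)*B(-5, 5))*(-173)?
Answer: 0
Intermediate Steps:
((0*0)*B(-5, 5))*(-173) = ((0*0)*5)*(-173) = (0*5)*(-173) = 0*(-173) = 0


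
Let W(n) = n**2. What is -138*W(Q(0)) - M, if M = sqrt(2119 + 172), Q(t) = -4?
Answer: -2208 - sqrt(2291) ≈ -2255.9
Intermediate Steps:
M = sqrt(2291) ≈ 47.864
-138*W(Q(0)) - M = -138*(-4)**2 - sqrt(2291) = -138*16 - sqrt(2291) = -2208 - sqrt(2291)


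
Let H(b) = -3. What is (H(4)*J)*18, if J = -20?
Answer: 1080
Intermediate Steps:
(H(4)*J)*18 = -3*(-20)*18 = 60*18 = 1080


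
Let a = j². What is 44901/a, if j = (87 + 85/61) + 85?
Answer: 167076621/111872929 ≈ 1.4935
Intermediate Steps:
j = 10577/61 (j = (87 + 85*(1/61)) + 85 = (87 + 85/61) + 85 = 5392/61 + 85 = 10577/61 ≈ 173.39)
a = 111872929/3721 (a = (10577/61)² = 111872929/3721 ≈ 30065.)
44901/a = 44901/(111872929/3721) = 44901*(3721/111872929) = 167076621/111872929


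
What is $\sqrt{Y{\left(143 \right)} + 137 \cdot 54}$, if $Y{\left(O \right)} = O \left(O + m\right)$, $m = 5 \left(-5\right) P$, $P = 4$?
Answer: $\sqrt{13547} \approx 116.39$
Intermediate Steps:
$m = -100$ ($m = 5 \left(-5\right) 4 = \left(-25\right) 4 = -100$)
$Y{\left(O \right)} = O \left(-100 + O\right)$ ($Y{\left(O \right)} = O \left(O - 100\right) = O \left(-100 + O\right)$)
$\sqrt{Y{\left(143 \right)} + 137 \cdot 54} = \sqrt{143 \left(-100 + 143\right) + 137 \cdot 54} = \sqrt{143 \cdot 43 + 7398} = \sqrt{6149 + 7398} = \sqrt{13547}$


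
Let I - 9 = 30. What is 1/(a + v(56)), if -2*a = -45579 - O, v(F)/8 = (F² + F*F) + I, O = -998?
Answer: 2/145557 ≈ 1.3740e-5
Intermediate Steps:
I = 39 (I = 9 + 30 = 39)
v(F) = 312 + 16*F² (v(F) = 8*((F² + F*F) + 39) = 8*((F² + F²) + 39) = 8*(2*F² + 39) = 8*(39 + 2*F²) = 312 + 16*F²)
a = 44581/2 (a = -(-45579 - 1*(-998))/2 = -(-45579 + 998)/2 = -½*(-44581) = 44581/2 ≈ 22291.)
1/(a + v(56)) = 1/(44581/2 + (312 + 16*56²)) = 1/(44581/2 + (312 + 16*3136)) = 1/(44581/2 + (312 + 50176)) = 1/(44581/2 + 50488) = 1/(145557/2) = 2/145557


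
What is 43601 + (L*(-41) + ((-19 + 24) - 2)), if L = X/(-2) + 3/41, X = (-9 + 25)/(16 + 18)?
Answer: 741381/17 ≈ 43611.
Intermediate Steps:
X = 8/17 (X = 16/34 = 16*(1/34) = 8/17 ≈ 0.47059)
L = -113/697 (L = (8/17)/(-2) + 3/41 = (8/17)*(-½) + 3*(1/41) = -4/17 + 3/41 = -113/697 ≈ -0.16212)
43601 + (L*(-41) + ((-19 + 24) - 2)) = 43601 + (-113/697*(-41) + ((-19 + 24) - 2)) = 43601 + (113/17 + (5 - 2)) = 43601 + (113/17 + 3) = 43601 + 164/17 = 741381/17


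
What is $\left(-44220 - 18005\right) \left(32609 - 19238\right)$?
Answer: $-832010475$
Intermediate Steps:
$\left(-44220 - 18005\right) \left(32609 - 19238\right) = \left(-62225\right) 13371 = -832010475$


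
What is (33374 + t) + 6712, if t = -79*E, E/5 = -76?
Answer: 70106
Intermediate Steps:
E = -380 (E = 5*(-76) = -380)
t = 30020 (t = -79*(-380) = 30020)
(33374 + t) + 6712 = (33374 + 30020) + 6712 = 63394 + 6712 = 70106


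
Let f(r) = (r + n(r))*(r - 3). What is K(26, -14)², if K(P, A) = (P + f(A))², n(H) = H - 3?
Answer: 93519144481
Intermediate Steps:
n(H) = -3 + H
f(r) = (-3 + r)*(-3 + 2*r) (f(r) = (r + (-3 + r))*(r - 3) = (-3 + 2*r)*(-3 + r) = (-3 + r)*(-3 + 2*r))
K(P, A) = (9 + P - 9*A + 2*A²)² (K(P, A) = (P + (9 - 9*A + 2*A²))² = (9 + P - 9*A + 2*A²)²)
K(26, -14)² = ((9 + 26 - 9*(-14) + 2*(-14)²)²)² = ((9 + 26 + 126 + 2*196)²)² = ((9 + 26 + 126 + 392)²)² = (553²)² = 305809² = 93519144481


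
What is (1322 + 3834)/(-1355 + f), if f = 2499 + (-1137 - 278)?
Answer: -5156/271 ≈ -19.026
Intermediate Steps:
f = 1084 (f = 2499 - 1415 = 1084)
(1322 + 3834)/(-1355 + f) = (1322 + 3834)/(-1355 + 1084) = 5156/(-271) = 5156*(-1/271) = -5156/271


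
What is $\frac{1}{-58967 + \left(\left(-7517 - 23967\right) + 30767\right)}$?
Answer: $- \frac{1}{59684} \approx -1.6755 \cdot 10^{-5}$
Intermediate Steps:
$\frac{1}{-58967 + \left(\left(-7517 - 23967\right) + 30767\right)} = \frac{1}{-58967 + \left(-31484 + 30767\right)} = \frac{1}{-58967 - 717} = \frac{1}{-59684} = - \frac{1}{59684}$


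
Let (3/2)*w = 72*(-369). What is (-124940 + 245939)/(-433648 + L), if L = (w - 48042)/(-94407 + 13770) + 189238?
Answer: -1084110707/2189824824 ≈ -0.49507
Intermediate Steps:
w = -17712 (w = 2*(72*(-369))/3 = (⅔)*(-26568) = -17712)
L = 5086550120/26879 (L = (-17712 - 48042)/(-94407 + 13770) + 189238 = -65754/(-80637) + 189238 = -65754*(-1/80637) + 189238 = 21918/26879 + 189238 = 5086550120/26879 ≈ 1.8924e+5)
(-124940 + 245939)/(-433648 + L) = (-124940 + 245939)/(-433648 + 5086550120/26879) = 120999/(-6569474472/26879) = 120999*(-26879/6569474472) = -1084110707/2189824824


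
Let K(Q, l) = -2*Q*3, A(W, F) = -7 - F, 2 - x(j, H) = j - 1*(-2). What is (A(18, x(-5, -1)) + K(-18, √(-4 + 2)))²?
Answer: 9216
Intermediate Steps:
x(j, H) = -j (x(j, H) = 2 - (j - 1*(-2)) = 2 - (j + 2) = 2 - (2 + j) = 2 + (-2 - j) = -j)
K(Q, l) = -6*Q
(A(18, x(-5, -1)) + K(-18, √(-4 + 2)))² = ((-7 - (-1)*(-5)) - 6*(-18))² = ((-7 - 1*5) + 108)² = ((-7 - 5) + 108)² = (-12 + 108)² = 96² = 9216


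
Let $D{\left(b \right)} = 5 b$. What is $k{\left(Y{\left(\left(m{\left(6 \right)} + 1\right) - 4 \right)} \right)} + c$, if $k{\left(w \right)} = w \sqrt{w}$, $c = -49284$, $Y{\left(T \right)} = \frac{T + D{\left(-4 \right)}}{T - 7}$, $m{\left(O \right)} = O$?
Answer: $-49284 + \frac{17 \sqrt{17}}{8} \approx -49275.0$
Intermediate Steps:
$Y{\left(T \right)} = \frac{-20 + T}{-7 + T}$ ($Y{\left(T \right)} = \frac{T + 5 \left(-4\right)}{T - 7} = \frac{T - 20}{-7 + T} = \frac{-20 + T}{-7 + T}$)
$k{\left(w \right)} = w^{\frac{3}{2}}$
$k{\left(Y{\left(\left(m{\left(6 \right)} + 1\right) - 4 \right)} \right)} + c = \left(\frac{-20 + \left(\left(6 + 1\right) - 4\right)}{-7 + \left(\left(6 + 1\right) - 4\right)}\right)^{\frac{3}{2}} - 49284 = \left(\frac{-20 + \left(7 - 4\right)}{-7 + \left(7 - 4\right)}\right)^{\frac{3}{2}} - 49284 = \left(\frac{-20 + 3}{-7 + 3}\right)^{\frac{3}{2}} - 49284 = \left(\frac{1}{-4} \left(-17\right)\right)^{\frac{3}{2}} - 49284 = \left(\left(- \frac{1}{4}\right) \left(-17\right)\right)^{\frac{3}{2}} - 49284 = \left(\frac{17}{4}\right)^{\frac{3}{2}} - 49284 = \frac{17 \sqrt{17}}{8} - 49284 = -49284 + \frac{17 \sqrt{17}}{8}$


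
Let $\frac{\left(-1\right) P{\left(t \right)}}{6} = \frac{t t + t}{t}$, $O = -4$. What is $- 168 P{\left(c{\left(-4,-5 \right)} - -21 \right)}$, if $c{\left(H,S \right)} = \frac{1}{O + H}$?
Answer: $22050$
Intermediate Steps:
$c{\left(H,S \right)} = \frac{1}{-4 + H}$
$P{\left(t \right)} = - \frac{6 \left(t + t^{2}\right)}{t}$ ($P{\left(t \right)} = - 6 \frac{t t + t}{t} = - 6 \frac{t^{2} + t}{t} = - 6 \frac{t + t^{2}}{t} = - \frac{6 \left(t + t^{2}\right)}{t}$)
$- 168 P{\left(c{\left(-4,-5 \right)} - -21 \right)} = - 168 \left(-6 - 6 \left(\frac{1}{-4 - 4} - -21\right)\right) = - 168 \left(-6 - 6 \left(\frac{1}{-8} + 21\right)\right) = - 168 \left(-6 - 6 \left(- \frac{1}{8} + 21\right)\right) = - 168 \left(-6 - \frac{501}{4}\right) = \left(-168\right) \left(- \frac{525}{4}\right) = 22050$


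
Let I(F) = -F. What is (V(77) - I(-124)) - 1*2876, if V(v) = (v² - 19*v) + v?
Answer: 1543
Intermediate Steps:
V(v) = v² - 18*v
(V(77) - I(-124)) - 1*2876 = (77*(-18 + 77) - (-1)*(-124)) - 1*2876 = (77*59 - 1*124) - 2876 = (4543 - 124) - 2876 = 4419 - 2876 = 1543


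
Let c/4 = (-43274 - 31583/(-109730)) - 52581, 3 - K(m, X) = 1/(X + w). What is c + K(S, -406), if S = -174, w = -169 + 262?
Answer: -6584302543842/17172745 ≈ -3.8342e+5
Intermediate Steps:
w = 93
K(m, X) = 3 - 1/(93 + X) (K(m, X) = 3 - 1/(X + 93) = 3 - 1/(93 + X))
c = -21036275134/54865 (c = 4*((-43274 - 31583/(-109730)) - 52581) = 4*((-43274 - 31583*(-1/109730)) - 52581) = 4*((-43274 + 31583/109730) - 52581) = 4*(-4748424437/109730 - 52581) = 4*(-10518137567/109730) = -21036275134/54865 ≈ -3.8342e+5)
c + K(S, -406) = -21036275134/54865 + (278 + 3*(-406))/(93 - 406) = -21036275134/54865 + (278 - 1218)/(-313) = -21036275134/54865 - 1/313*(-940) = -21036275134/54865 + 940/313 = -6584302543842/17172745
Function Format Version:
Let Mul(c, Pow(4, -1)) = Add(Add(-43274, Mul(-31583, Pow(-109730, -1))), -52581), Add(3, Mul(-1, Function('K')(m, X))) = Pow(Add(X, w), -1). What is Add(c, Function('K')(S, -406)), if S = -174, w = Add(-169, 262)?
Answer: Rational(-6584302543842, 17172745) ≈ -3.8342e+5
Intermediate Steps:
w = 93
Function('K')(m, X) = Add(3, Mul(-1, Pow(Add(93, X), -1))) (Function('K')(m, X) = Add(3, Mul(-1, Pow(Add(X, 93), -1))) = Add(3, Mul(-1, Pow(Add(93, X), -1))))
c = Rational(-21036275134, 54865) (c = Mul(4, Add(Add(-43274, Mul(-31583, Pow(-109730, -1))), -52581)) = Mul(4, Add(Add(-43274, Mul(-31583, Rational(-1, 109730))), -52581)) = Mul(4, Add(Add(-43274, Rational(31583, 109730)), -52581)) = Mul(4, Add(Rational(-4748424437, 109730), -52581)) = Mul(4, Rational(-10518137567, 109730)) = Rational(-21036275134, 54865) ≈ -3.8342e+5)
Add(c, Function('K')(S, -406)) = Add(Rational(-21036275134, 54865), Mul(Pow(Add(93, -406), -1), Add(278, Mul(3, -406)))) = Add(Rational(-21036275134, 54865), Mul(Pow(-313, -1), Add(278, -1218))) = Add(Rational(-21036275134, 54865), Mul(Rational(-1, 313), -940)) = Add(Rational(-21036275134, 54865), Rational(940, 313)) = Rational(-6584302543842, 17172745)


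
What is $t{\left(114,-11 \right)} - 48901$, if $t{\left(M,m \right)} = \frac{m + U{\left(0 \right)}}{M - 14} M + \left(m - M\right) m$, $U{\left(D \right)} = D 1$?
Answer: $- \frac{2376927}{50} \approx -47539.0$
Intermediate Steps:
$U{\left(D \right)} = D$
$t{\left(M,m \right)} = m \left(m - M\right) + \frac{M m}{-14 + M}$ ($t{\left(M,m \right)} = \frac{m + 0}{M - 14} M + \left(m - M\right) m = \frac{m}{-14 + M} M + m \left(m - M\right) = \frac{M m}{-14 + M} + m \left(m - M\right) = m \left(m - M\right) + \frac{M m}{-14 + M}$)
$t{\left(114,-11 \right)} - 48901 = - \frac{11 \left(- 114^{2} - -154 + 15 \cdot 114 + 114 \left(-11\right)\right)}{-14 + 114} - 48901 = - \frac{11 \left(\left(-1\right) 12996 + 154 + 1710 - 1254\right)}{100} - 48901 = \left(-11\right) \frac{1}{100} \left(-12996 + 154 + 1710 - 1254\right) - 48901 = \left(-11\right) \frac{1}{100} \left(-12386\right) - 48901 = \frac{68123}{50} - 48901 = - \frac{2376927}{50}$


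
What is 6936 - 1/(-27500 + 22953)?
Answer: 31537993/4547 ≈ 6936.0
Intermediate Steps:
6936 - 1/(-27500 + 22953) = 6936 - 1/(-4547) = 6936 - 1*(-1/4547) = 6936 + 1/4547 = 31537993/4547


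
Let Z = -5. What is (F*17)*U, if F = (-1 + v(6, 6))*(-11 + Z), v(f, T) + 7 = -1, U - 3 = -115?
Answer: -274176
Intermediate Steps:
U = -112 (U = 3 - 115 = -112)
v(f, T) = -8 (v(f, T) = -7 - 1 = -8)
F = 144 (F = (-1 - 8)*(-11 - 5) = -9*(-16) = 144)
(F*17)*U = (144*17)*(-112) = 2448*(-112) = -274176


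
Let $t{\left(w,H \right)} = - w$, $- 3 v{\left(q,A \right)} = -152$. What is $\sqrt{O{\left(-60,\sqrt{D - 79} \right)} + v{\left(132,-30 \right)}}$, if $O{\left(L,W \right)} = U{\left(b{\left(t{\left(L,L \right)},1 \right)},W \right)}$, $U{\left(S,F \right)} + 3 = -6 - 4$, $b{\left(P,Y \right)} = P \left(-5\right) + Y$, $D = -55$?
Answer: $\frac{\sqrt{339}}{3} \approx 6.1373$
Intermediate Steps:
$v{\left(q,A \right)} = \frac{152}{3}$ ($v{\left(q,A \right)} = \left(- \frac{1}{3}\right) \left(-152\right) = \frac{152}{3}$)
$b{\left(P,Y \right)} = Y - 5 P$ ($b{\left(P,Y \right)} = - 5 P + Y = Y - 5 P$)
$U{\left(S,F \right)} = -13$ ($U{\left(S,F \right)} = -3 - 10 = -13$)
$O{\left(L,W \right)} = -13$
$\sqrt{O{\left(-60,\sqrt{D - 79} \right)} + v{\left(132,-30 \right)}} = \sqrt{-13 + \frac{152}{3}} = \sqrt{\frac{113}{3}} = \frac{\sqrt{339}}{3}$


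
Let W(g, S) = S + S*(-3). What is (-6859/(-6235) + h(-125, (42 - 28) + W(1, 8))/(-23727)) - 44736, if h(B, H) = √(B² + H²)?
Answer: -278922101/6235 - √15629/23727 ≈ -44735.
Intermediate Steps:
W(g, S) = -2*S (W(g, S) = S - 3*S = -2*S)
(-6859/(-6235) + h(-125, (42 - 28) + W(1, 8))/(-23727)) - 44736 = (-6859/(-6235) + √((-125)² + ((42 - 28) - 2*8)²)/(-23727)) - 44736 = (-6859*(-1/6235) + √(15625 + (14 - 16)²)*(-1/23727)) - 44736 = (6859/6235 + √(15625 + (-2)²)*(-1/23727)) - 44736 = (6859/6235 + √(15625 + 4)*(-1/23727)) - 44736 = (6859/6235 + √15629*(-1/23727)) - 44736 = (6859/6235 - √15629/23727) - 44736 = -278922101/6235 - √15629/23727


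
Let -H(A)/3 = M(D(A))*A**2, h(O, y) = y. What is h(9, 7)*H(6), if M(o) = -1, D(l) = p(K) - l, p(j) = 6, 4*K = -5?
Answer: 756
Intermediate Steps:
K = -5/4 (K = (1/4)*(-5) = -5/4 ≈ -1.2500)
D(l) = 6 - l
H(A) = 3*A**2 (H(A) = -(-3)*A**2 = 3*A**2)
h(9, 7)*H(6) = 7*(3*6**2) = 7*(3*36) = 7*108 = 756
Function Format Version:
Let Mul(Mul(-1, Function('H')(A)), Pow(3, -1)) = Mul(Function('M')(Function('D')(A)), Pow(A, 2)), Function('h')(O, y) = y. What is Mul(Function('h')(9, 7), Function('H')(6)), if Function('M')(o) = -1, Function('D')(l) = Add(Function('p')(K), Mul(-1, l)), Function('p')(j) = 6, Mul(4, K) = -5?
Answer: 756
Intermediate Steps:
K = Rational(-5, 4) (K = Mul(Rational(1, 4), -5) = Rational(-5, 4) ≈ -1.2500)
Function('D')(l) = Add(6, Mul(-1, l))
Function('H')(A) = Mul(3, Pow(A, 2)) (Function('H')(A) = Mul(-3, Mul(-1, Pow(A, 2))) = Mul(3, Pow(A, 2)))
Mul(Function('h')(9, 7), Function('H')(6)) = Mul(7, Mul(3, Pow(6, 2))) = Mul(7, Mul(3, 36)) = Mul(7, 108) = 756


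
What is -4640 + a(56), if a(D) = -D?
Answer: -4696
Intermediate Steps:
-4640 + a(56) = -4640 - 1*56 = -4640 - 56 = -4696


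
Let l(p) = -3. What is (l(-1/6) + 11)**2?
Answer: 64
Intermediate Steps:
(l(-1/6) + 11)**2 = (-3 + 11)**2 = 8**2 = 64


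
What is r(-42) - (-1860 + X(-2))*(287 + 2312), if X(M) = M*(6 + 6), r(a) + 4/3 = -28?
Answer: 14689460/3 ≈ 4.8965e+6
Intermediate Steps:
r(a) = -88/3 (r(a) = -4/3 - 28 = -88/3)
X(M) = 12*M (X(M) = M*12 = 12*M)
r(-42) - (-1860 + X(-2))*(287 + 2312) = -88/3 - (-1860 + 12*(-2))*(287 + 2312) = -88/3 - (-1860 - 24)*2599 = -88/3 - (-1884)*2599 = -88/3 - 1*(-4896516) = -88/3 + 4896516 = 14689460/3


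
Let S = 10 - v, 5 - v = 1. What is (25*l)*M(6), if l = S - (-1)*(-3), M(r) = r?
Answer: 450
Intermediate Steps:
v = 4 (v = 5 - 1*1 = 5 - 1 = 4)
S = 6 (S = 10 - 1*4 = 10 - 4 = 6)
l = 3 (l = 6 - (-1)*(-3) = 6 - 1*3 = 6 - 3 = 3)
(25*l)*M(6) = (25*3)*6 = 75*6 = 450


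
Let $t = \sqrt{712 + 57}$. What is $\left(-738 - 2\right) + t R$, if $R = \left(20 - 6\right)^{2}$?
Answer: $-740 + 196 \sqrt{769} \approx 4695.3$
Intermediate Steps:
$R = 196$ ($R = 14^{2} = 196$)
$t = \sqrt{769} \approx 27.731$
$\left(-738 - 2\right) + t R = \left(-738 - 2\right) + \sqrt{769} \cdot 196 = \left(-738 - 2\right) + 196 \sqrt{769} = -740 + 196 \sqrt{769}$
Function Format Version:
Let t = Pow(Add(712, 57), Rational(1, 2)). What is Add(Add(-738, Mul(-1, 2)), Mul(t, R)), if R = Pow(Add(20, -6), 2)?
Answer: Add(-740, Mul(196, Pow(769, Rational(1, 2)))) ≈ 4695.3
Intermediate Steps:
R = 196 (R = Pow(14, 2) = 196)
t = Pow(769, Rational(1, 2)) ≈ 27.731
Add(Add(-738, Mul(-1, 2)), Mul(t, R)) = Add(Add(-738, Mul(-1, 2)), Mul(Pow(769, Rational(1, 2)), 196)) = Add(Add(-738, -2), Mul(196, Pow(769, Rational(1, 2)))) = Add(-740, Mul(196, Pow(769, Rational(1, 2))))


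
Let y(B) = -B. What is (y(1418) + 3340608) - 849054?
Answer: 2490136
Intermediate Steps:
(y(1418) + 3340608) - 849054 = (-1*1418 + 3340608) - 849054 = (-1418 + 3340608) - 849054 = 3339190 - 849054 = 2490136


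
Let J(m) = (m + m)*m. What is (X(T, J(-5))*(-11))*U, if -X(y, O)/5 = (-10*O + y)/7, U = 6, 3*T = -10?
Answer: -166100/7 ≈ -23729.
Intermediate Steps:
T = -10/3 (T = (⅓)*(-10) = -10/3 ≈ -3.3333)
J(m) = 2*m² (J(m) = (2*m)*m = 2*m²)
X(y, O) = -5*y/7 + 50*O/7 (X(y, O) = -5*(-10*O + y)/7 = -5*(y - 10*O)/7 = -5*(-10*O/7 + y/7) = -5*y/7 + 50*O/7)
(X(T, J(-5))*(-11))*U = ((-5/7*(-10/3) + 50*(2*(-5)²)/7)*(-11))*6 = ((50/21 + 50*(2*25)/7)*(-11))*6 = ((50/21 + (50/7)*50)*(-11))*6 = ((50/21 + 2500/7)*(-11))*6 = ((7550/21)*(-11))*6 = -83050/21*6 = -166100/7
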